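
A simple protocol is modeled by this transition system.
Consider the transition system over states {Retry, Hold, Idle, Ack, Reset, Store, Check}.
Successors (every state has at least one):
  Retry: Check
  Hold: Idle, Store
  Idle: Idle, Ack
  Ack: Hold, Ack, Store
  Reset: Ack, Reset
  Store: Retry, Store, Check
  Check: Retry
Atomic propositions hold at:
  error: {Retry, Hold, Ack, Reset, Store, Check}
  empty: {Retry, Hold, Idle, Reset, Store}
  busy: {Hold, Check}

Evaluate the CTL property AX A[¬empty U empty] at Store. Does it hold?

Yes

Sat(¬empty) = {Ack, Check}
A[¬empty U empty]: least fixpoint, start Z0 = Sat(empty) = {Retry, Hold, Idle, Reset, Store}, add states in Sat(¬empty) with every successor in Z. Z1 = {Retry, Hold, Idle, Reset, Store, Check}; fixed.
Sat(A[¬empty U empty]) = {Retry, Hold, Idle, Reset, Store, Check}
Sat(AX A[¬empty U empty]) = {s : every successor in {Retry, Hold, Idle, Reset, Store, Check}} = {Retry, Hold, Store, Check}
Store ∈ Sat(AX A[¬empty U empty]) = {Retry, Hold, Store, Check}, so the formula holds at Store.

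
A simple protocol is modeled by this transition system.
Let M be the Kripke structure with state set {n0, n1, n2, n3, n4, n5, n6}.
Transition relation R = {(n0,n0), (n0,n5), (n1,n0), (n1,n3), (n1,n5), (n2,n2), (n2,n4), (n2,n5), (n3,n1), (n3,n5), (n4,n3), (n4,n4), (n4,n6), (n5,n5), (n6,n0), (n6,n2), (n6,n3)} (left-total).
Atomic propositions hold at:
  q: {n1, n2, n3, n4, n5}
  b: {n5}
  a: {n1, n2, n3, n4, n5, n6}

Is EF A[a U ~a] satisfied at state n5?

No

Sat(~a) = {n0}
A[a U ~a]: least fixpoint, start Z0 = Sat(~a) = {n0}, add states in Sat(a) with every successor in Z. Already a fixed point.
Sat(A[a U ~a]) = {n0}
EF A[a U ~a]: least fixpoint, start Z0 = {n0}, add states with some successor in Z. Z1 = {n0, n1, n6}; Z2 = {n0, n1, n3, n4, n6}; Z3 = {n0, n1, n2, n3, n4, n6}; fixed.
Sat(EF A[a U ~a]) = {n0, n1, n2, n3, n4, n6}
n5 ∉ Sat(EF A[a U ~a]) = {n0, n1, n2, n3, n4, n6}, so the formula does not hold at n5.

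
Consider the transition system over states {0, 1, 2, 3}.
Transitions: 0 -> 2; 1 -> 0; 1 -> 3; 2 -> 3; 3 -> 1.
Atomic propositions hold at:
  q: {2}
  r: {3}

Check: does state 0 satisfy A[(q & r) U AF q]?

Sat(q & r) = ∅
AF q: least fixpoint, start Z0 = {2}, add states with every successor in Z. Z1 = {0, 2}; fixed.
Sat(AF q) = {0, 2}
A[(q & r) U AF q]: least fixpoint, start Z0 = Sat(AF q) = {0, 2}, add states in Sat(q & r) with every successor in Z. Already a fixed point.
Sat(A[(q & r) U AF q]) = {0, 2}
0 ∈ Sat(A[(q & r) U AF q]) = {0, 2}, so the formula holds at 0.

Yes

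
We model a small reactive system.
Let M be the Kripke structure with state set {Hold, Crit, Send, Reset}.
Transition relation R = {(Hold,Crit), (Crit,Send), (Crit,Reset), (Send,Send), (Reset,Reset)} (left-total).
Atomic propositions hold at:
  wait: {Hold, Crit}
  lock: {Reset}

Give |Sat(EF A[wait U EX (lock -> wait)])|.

3

Sat(lock -> wait) = {Hold, Crit, Send}
Sat(EX (lock -> wait)) = {s : some successor in {Hold, Crit, Send}} = {Hold, Crit, Send}
A[wait U EX (lock -> wait)]: least fixpoint, start Z0 = Sat(EX (lock -> wait)) = {Hold, Crit, Send}, add states in Sat(wait) with every successor in Z. Already a fixed point.
Sat(A[wait U EX (lock -> wait)]) = {Hold, Crit, Send}
EF A[wait U EX (lock -> wait)]: least fixpoint, start Z0 = {Hold, Crit, Send}, add states with some successor in Z. Already a fixed point.
Sat(EF A[wait U EX (lock -> wait)]) = {Hold, Crit, Send}
|Sat(EF A[wait U EX (lock -> wait)])| = |{Hold, Crit, Send}| = 3.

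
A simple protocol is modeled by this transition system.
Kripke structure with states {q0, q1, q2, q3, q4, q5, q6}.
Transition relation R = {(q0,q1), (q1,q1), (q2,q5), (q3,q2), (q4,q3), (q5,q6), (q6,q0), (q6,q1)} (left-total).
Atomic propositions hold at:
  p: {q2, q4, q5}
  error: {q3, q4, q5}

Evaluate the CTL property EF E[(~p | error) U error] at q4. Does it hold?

Yes

Sat(~p) = {q0, q1, q3, q6}
Sat(~p | error) = {q0, q1, q3, q4, q5, q6}
E[(~p | error) U error]: least fixpoint, start Z0 = Sat(error) = {q3, q4, q5}, add states in Sat(~p | error) with some successor in Z. Already a fixed point.
Sat(E[(~p | error) U error]) = {q3, q4, q5}
EF E[(~p | error) U error]: least fixpoint, start Z0 = {q3, q4, q5}, add states with some successor in Z. Z1 = {q2, q3, q4, q5}; fixed.
Sat(EF E[(~p | error) U error]) = {q2, q3, q4, q5}
q4 ∈ Sat(EF E[(~p | error) U error]) = {q2, q3, q4, q5}, so the formula holds at q4.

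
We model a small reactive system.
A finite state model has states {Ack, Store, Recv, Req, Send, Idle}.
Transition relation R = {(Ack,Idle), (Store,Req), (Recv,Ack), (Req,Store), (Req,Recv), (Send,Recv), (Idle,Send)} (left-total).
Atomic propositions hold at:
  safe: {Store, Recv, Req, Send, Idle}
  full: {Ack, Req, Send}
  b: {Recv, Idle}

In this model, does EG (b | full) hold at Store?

No

Sat(b | full) = {Ack, Recv, Req, Send, Idle}
EG (b | full): greatest fixpoint, start Z0 = {Ack, Recv, Req, Send, Idle}, keep only states in Sat with some successor in Z. Already a fixed point.
Sat(EG (b | full)) = {Ack, Recv, Req, Send, Idle}
Store ∉ Sat(EG (b | full)) = {Ack, Recv, Req, Send, Idle}, so the formula does not hold at Store.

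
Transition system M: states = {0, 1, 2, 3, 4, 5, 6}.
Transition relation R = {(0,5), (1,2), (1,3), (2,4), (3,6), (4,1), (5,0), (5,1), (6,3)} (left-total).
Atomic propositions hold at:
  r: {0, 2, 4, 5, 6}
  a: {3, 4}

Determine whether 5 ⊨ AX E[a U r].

No

E[a U r]: least fixpoint, start Z0 = Sat(r) = {0, 2, 4, 5, 6}, add states in Sat(a) with some successor in Z. Z1 = {0, 2, 3, 4, 5, 6}; fixed.
Sat(E[a U r]) = {0, 2, 3, 4, 5, 6}
Sat(AX E[a U r]) = {s : every successor in {0, 2, 3, 4, 5, 6}} = {0, 1, 2, 3, 6}
5 ∉ Sat(AX E[a U r]) = {0, 1, 2, 3, 6}, so the formula does not hold at 5.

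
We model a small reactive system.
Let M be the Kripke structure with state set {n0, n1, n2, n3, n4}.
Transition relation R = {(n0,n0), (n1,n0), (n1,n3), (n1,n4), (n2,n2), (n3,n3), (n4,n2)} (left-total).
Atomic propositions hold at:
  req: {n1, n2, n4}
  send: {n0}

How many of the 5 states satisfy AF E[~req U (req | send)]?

Sat(~req) = {n0, n3}
Sat(req | send) = {n0, n1, n2, n4}
E[~req U (req | send)]: least fixpoint, start Z0 = Sat((req | send)) = {n0, n1, n2, n4}, add states in Sat(~req) with some successor in Z. Already a fixed point.
Sat(E[~req U (req | send)]) = {n0, n1, n2, n4}
AF E[~req U (req | send)]: least fixpoint, start Z0 = {n0, n1, n2, n4}, add states with every successor in Z. Already a fixed point.
Sat(AF E[~req U (req | send)]) = {n0, n1, n2, n4}
|Sat(AF E[~req U (req | send)])| = |{n0, n1, n2, n4}| = 4.

4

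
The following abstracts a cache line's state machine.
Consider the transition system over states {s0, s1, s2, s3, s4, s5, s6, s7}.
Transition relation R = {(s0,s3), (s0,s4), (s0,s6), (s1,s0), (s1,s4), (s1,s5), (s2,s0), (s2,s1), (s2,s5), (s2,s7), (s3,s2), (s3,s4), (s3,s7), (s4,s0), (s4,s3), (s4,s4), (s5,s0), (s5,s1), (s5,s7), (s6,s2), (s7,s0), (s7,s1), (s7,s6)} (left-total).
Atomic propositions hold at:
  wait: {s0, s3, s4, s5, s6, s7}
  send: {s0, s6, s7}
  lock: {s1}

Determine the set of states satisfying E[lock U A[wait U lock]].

A[wait U lock]: least fixpoint, start Z0 = Sat(lock) = {s1}, add states in Sat(wait) with every successor in Z. Already a fixed point.
Sat(A[wait U lock]) = {s1}
E[lock U A[wait U lock]]: least fixpoint, start Z0 = Sat(A[wait U lock]) = {s1}, add states in Sat(lock) with some successor in Z. Already a fixed point.
Sat(E[lock U A[wait U lock]]) = {s1}

{s1}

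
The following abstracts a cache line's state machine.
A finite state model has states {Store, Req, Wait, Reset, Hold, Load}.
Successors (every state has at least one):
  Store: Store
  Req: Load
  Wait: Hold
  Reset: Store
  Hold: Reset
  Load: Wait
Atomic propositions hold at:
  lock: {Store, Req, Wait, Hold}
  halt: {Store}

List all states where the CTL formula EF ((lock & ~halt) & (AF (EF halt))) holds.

{Req, Wait, Hold, Load}

Sat(~halt) = {Req, Wait, Reset, Hold, Load}
Sat(lock & ~halt) = {Req, Wait, Hold}
EF halt: least fixpoint, start Z0 = {Store}, add states with some successor in Z. Z1 = {Store, Reset}; Z2 = {Store, Reset, Hold}; Z3 = {Store, Wait, Reset, Hold}; Z4 = {Store, Wait, Reset, Hold, Load}; Z5 = {Store, Req, Wait, Reset, Hold, Load}; fixed.
Sat(EF halt) = {Store, Req, Wait, Reset, Hold, Load}
AF (EF halt): least fixpoint, start Z0 = {Store, Req, Wait, Reset, Hold, Load}, add states with every successor in Z. Already a fixed point.
Sat(AF (EF halt)) = {Store, Req, Wait, Reset, Hold, Load}
Sat((lock & ~halt) & (AF (EF halt))) = {Req, Wait, Hold}
EF ((lock & ~halt) & (AF (EF halt))): least fixpoint, start Z0 = {Req, Wait, Hold}, add states with some successor in Z. Z1 = {Req, Wait, Hold, Load}; fixed.
Sat(EF ((lock & ~halt) & (AF (EF halt)))) = {Req, Wait, Hold, Load}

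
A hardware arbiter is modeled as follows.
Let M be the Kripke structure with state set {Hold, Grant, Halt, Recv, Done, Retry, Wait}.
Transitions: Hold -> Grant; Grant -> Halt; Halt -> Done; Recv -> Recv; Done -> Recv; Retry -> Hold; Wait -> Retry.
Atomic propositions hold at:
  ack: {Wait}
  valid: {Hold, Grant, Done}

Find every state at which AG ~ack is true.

{Hold, Grant, Halt, Recv, Done, Retry}

Sat(~ack) = {Hold, Grant, Halt, Recv, Done, Retry}
AG ~ack: greatest fixpoint, start Z0 = {Hold, Grant, Halt, Recv, Done, Retry}, keep only states in Sat with every successor in Z. Already a fixed point.
Sat(AG ~ack) = {Hold, Grant, Halt, Recv, Done, Retry}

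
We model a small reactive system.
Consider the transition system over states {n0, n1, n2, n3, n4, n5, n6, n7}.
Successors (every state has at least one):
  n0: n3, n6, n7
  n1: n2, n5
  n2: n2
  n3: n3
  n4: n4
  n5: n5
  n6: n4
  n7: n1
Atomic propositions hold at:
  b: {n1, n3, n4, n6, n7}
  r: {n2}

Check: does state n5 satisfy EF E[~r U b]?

No

Sat(~r) = {n0, n1, n3, n4, n5, n6, n7}
E[~r U b]: least fixpoint, start Z0 = Sat(b) = {n1, n3, n4, n6, n7}, add states in Sat(~r) with some successor in Z. Z1 = {n0, n1, n3, n4, n6, n7}; fixed.
Sat(E[~r U b]) = {n0, n1, n3, n4, n6, n7}
EF E[~r U b]: least fixpoint, start Z0 = {n0, n1, n3, n4, n6, n7}, add states with some successor in Z. Already a fixed point.
Sat(EF E[~r U b]) = {n0, n1, n3, n4, n6, n7}
n5 ∉ Sat(EF E[~r U b]) = {n0, n1, n3, n4, n6, n7}, so the formula does not hold at n5.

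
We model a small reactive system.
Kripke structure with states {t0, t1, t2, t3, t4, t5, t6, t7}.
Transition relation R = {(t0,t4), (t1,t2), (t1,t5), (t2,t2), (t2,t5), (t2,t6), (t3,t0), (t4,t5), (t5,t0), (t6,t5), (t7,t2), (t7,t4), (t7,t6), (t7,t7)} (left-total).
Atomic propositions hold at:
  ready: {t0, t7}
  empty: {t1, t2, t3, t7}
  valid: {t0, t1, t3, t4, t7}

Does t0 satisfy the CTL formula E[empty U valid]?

Yes

E[empty U valid]: least fixpoint, start Z0 = Sat(valid) = {t0, t1, t3, t4, t7}, add states in Sat(empty) with some successor in Z. Already a fixed point.
Sat(E[empty U valid]) = {t0, t1, t3, t4, t7}
t0 ∈ Sat(E[empty U valid]) = {t0, t1, t3, t4, t7}, so the formula holds at t0.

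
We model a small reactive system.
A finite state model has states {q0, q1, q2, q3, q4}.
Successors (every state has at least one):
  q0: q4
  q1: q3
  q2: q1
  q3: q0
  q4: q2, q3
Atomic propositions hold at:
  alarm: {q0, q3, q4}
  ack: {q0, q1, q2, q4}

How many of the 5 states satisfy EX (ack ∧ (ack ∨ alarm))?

Sat(ack ∨ alarm) = {q0, q1, q2, q3, q4}
Sat(ack ∧ (ack ∨ alarm)) = {q0, q1, q2, q4}
Sat(EX (ack ∧ (ack ∨ alarm))) = {s : some successor in {q0, q1, q2, q4}} = {q0, q2, q3, q4}
|Sat(EX (ack ∧ (ack ∨ alarm)))| = |{q0, q2, q3, q4}| = 4.

4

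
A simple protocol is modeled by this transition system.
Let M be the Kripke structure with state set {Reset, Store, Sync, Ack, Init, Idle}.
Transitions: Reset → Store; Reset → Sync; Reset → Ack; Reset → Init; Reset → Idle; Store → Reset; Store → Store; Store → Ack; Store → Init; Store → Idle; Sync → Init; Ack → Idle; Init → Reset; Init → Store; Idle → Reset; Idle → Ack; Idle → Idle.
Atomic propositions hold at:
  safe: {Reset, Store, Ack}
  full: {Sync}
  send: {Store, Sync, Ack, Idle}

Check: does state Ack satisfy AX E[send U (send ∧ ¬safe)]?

Yes

Sat(¬safe) = {Sync, Init, Idle}
Sat(send ∧ ¬safe) = {Sync, Idle}
E[send U (send ∧ ¬safe)]: least fixpoint, start Z0 = Sat((send ∧ ¬safe)) = {Sync, Idle}, add states in Sat(send) with some successor in Z. Z1 = {Store, Sync, Ack, Idle}; fixed.
Sat(E[send U (send ∧ ¬safe)]) = {Store, Sync, Ack, Idle}
Sat(AX E[send U (send ∧ ¬safe)]) = {s : every successor in {Store, Sync, Ack, Idle}} = {Ack}
Ack ∈ Sat(AX E[send U (send ∧ ¬safe)]) = {Ack}, so the formula holds at Ack.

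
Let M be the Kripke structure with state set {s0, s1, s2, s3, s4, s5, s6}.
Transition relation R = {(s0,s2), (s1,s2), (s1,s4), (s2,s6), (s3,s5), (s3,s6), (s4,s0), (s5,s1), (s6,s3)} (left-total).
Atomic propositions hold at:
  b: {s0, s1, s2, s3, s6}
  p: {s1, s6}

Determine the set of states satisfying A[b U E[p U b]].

E[p U b]: least fixpoint, start Z0 = Sat(b) = {s0, s1, s2, s3, s6}, add states in Sat(p) with some successor in Z. Already a fixed point.
Sat(E[p U b]) = {s0, s1, s2, s3, s6}
A[b U E[p U b]]: least fixpoint, start Z0 = Sat(E[p U b]) = {s0, s1, s2, s3, s6}, add states in Sat(b) with every successor in Z. Already a fixed point.
Sat(A[b U E[p U b]]) = {s0, s1, s2, s3, s6}

{s0, s1, s2, s3, s6}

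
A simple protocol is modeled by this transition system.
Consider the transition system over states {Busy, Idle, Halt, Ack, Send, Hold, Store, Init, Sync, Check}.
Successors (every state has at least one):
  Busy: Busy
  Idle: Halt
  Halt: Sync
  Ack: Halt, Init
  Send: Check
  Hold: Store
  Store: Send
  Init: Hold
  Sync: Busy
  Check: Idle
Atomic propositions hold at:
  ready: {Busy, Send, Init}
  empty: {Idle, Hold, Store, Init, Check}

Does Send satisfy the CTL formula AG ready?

AG ready: greatest fixpoint, start Z0 = {Busy, Send, Init}, keep only states in Sat with every successor in Z. Z1 = {Busy}; fixed.
Sat(AG ready) = {Busy}
Send ∉ Sat(AG ready) = {Busy}, so the formula does not hold at Send.

No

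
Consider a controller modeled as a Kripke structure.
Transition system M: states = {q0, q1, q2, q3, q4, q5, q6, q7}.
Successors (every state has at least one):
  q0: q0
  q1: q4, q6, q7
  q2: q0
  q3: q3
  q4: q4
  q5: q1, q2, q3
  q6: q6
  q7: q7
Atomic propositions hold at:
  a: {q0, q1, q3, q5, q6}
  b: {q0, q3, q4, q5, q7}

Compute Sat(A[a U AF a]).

{q0, q1, q2, q3, q5, q6}

AF a: least fixpoint, start Z0 = {q0, q1, q3, q5, q6}, add states with every successor in Z. Z1 = {q0, q1, q2, q3, q5, q6}; fixed.
Sat(AF a) = {q0, q1, q2, q3, q5, q6}
A[a U AF a]: least fixpoint, start Z0 = Sat(AF a) = {q0, q1, q2, q3, q5, q6}, add states in Sat(a) with every successor in Z. Already a fixed point.
Sat(A[a U AF a]) = {q0, q1, q2, q3, q5, q6}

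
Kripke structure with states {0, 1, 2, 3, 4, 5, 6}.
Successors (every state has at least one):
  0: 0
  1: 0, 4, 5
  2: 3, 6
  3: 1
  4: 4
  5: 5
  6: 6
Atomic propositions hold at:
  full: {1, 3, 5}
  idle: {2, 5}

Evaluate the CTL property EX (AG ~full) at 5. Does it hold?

No

Sat(~full) = {0, 2, 4, 6}
AG ~full: greatest fixpoint, start Z0 = {0, 2, 4, 6}, keep only states in Sat with every successor in Z. Z1 = {0, 4, 6}; fixed.
Sat(AG ~full) = {0, 4, 6}
Sat(EX (AG ~full)) = {s : some successor in {0, 4, 6}} = {0, 1, 2, 4, 6}
5 ∉ Sat(EX (AG ~full)) = {0, 1, 2, 4, 6}, so the formula does not hold at 5.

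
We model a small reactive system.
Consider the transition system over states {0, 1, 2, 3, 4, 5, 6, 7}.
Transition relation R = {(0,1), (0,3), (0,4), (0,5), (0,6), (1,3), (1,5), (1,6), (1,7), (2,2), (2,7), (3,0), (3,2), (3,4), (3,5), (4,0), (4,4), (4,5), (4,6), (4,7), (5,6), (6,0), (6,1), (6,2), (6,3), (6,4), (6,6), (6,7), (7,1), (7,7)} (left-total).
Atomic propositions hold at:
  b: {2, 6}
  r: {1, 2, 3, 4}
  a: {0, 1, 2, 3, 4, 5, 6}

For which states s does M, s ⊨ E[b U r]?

{1, 2, 3, 4, 6}

E[b U r]: least fixpoint, start Z0 = Sat(r) = {1, 2, 3, 4}, add states in Sat(b) with some successor in Z. Z1 = {1, 2, 3, 4, 6}; fixed.
Sat(E[b U r]) = {1, 2, 3, 4, 6}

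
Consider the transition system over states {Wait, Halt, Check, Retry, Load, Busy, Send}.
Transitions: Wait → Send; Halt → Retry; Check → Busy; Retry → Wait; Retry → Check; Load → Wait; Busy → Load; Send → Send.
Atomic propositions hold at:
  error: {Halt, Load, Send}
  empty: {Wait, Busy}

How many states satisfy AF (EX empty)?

5

Sat(EX empty) = {s : some successor in {Wait, Busy}} = {Check, Retry, Load}
AF (EX empty): least fixpoint, start Z0 = {Check, Retry, Load}, add states with every successor in Z. Z1 = {Halt, Check, Retry, Load, Busy}; fixed.
Sat(AF (EX empty)) = {Halt, Check, Retry, Load, Busy}
|Sat(AF (EX empty))| = |{Halt, Check, Retry, Load, Busy}| = 5.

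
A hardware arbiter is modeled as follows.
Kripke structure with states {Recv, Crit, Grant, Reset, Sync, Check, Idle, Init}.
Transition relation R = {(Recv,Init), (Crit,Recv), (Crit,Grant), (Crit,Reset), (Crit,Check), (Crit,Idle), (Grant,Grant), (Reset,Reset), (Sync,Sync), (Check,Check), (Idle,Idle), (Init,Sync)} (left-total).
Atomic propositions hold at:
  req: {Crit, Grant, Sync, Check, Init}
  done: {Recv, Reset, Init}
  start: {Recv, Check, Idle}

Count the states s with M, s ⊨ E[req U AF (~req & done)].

3

Sat(~req) = {Recv, Reset, Idle}
Sat(~req & done) = {Recv, Reset}
AF (~req & done): least fixpoint, start Z0 = {Recv, Reset}, add states with every successor in Z. Already a fixed point.
Sat(AF (~req & done)) = {Recv, Reset}
E[req U AF (~req & done)]: least fixpoint, start Z0 = Sat(AF (~req & done)) = {Recv, Reset}, add states in Sat(req) with some successor in Z. Z1 = {Recv, Crit, Reset}; fixed.
Sat(E[req U AF (~req & done)]) = {Recv, Crit, Reset}
|Sat(E[req U AF (~req & done)])| = |{Recv, Crit, Reset}| = 3.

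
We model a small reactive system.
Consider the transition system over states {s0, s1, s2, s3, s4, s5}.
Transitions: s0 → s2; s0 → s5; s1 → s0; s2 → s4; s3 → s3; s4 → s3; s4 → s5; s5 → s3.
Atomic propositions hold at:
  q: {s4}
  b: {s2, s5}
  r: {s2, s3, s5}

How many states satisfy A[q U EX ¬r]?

Sat(¬r) = {s0, s1, s4}
Sat(EX ¬r) = {s : some successor in {s0, s1, s4}} = {s1, s2}
A[q U EX ¬r]: least fixpoint, start Z0 = Sat(EX ¬r) = {s1, s2}, add states in Sat(q) with every successor in Z. Already a fixed point.
Sat(A[q U EX ¬r]) = {s1, s2}
|Sat(A[q U EX ¬r])| = |{s1, s2}| = 2.

2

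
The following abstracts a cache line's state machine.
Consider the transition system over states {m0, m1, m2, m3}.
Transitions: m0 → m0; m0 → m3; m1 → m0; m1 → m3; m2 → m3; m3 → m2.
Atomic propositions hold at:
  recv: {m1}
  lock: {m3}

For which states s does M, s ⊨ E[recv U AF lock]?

AF lock: least fixpoint, start Z0 = {m3}, add states with every successor in Z. Z1 = {m2, m3}; fixed.
Sat(AF lock) = {m2, m3}
E[recv U AF lock]: least fixpoint, start Z0 = Sat(AF lock) = {m2, m3}, add states in Sat(recv) with some successor in Z. Z1 = {m1, m2, m3}; fixed.
Sat(E[recv U AF lock]) = {m1, m2, m3}

{m1, m2, m3}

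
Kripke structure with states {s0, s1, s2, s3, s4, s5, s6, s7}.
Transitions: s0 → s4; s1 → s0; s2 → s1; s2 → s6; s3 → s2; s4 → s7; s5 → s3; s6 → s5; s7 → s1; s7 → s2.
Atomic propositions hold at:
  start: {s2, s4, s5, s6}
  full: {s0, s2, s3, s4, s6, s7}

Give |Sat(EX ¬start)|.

5

Sat(¬start) = {s0, s1, s3, s7}
Sat(EX ¬start) = {s : some successor in {s0, s1, s3, s7}} = {s1, s2, s4, s5, s7}
|Sat(EX ¬start)| = |{s1, s2, s4, s5, s7}| = 5.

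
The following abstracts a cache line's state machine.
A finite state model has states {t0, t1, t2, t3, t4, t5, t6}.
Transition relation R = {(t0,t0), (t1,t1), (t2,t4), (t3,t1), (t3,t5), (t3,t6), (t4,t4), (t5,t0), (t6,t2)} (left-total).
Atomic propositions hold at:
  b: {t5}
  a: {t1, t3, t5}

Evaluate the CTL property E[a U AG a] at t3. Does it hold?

Yes

AG a: greatest fixpoint, start Z0 = {t1, t3, t5}, keep only states in Sat with every successor in Z. Z1 = {t1}; fixed.
Sat(AG a) = {t1}
E[a U AG a]: least fixpoint, start Z0 = Sat(AG a) = {t1}, add states in Sat(a) with some successor in Z. Z1 = {t1, t3}; fixed.
Sat(E[a U AG a]) = {t1, t3}
t3 ∈ Sat(E[a U AG a]) = {t1, t3}, so the formula holds at t3.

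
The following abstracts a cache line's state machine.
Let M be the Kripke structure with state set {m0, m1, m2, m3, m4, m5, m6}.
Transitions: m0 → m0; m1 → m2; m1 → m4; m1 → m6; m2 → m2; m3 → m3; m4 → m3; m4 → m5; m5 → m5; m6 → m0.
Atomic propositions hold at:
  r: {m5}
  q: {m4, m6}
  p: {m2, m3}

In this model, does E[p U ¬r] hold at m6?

Sat(¬r) = {m0, m1, m2, m3, m4, m6}
E[p U ¬r]: least fixpoint, start Z0 = Sat(¬r) = {m0, m1, m2, m3, m4, m6}, add states in Sat(p) with some successor in Z. Already a fixed point.
Sat(E[p U ¬r]) = {m0, m1, m2, m3, m4, m6}
m6 ∈ Sat(E[p U ¬r]) = {m0, m1, m2, m3, m4, m6}, so the formula holds at m6.

Yes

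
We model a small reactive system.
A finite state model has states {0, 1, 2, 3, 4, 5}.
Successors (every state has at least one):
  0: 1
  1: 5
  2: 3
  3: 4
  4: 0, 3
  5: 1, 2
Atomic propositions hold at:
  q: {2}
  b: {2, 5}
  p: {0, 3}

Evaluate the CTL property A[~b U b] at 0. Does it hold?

Sat(~b) = {0, 1, 3, 4}
A[~b U b]: least fixpoint, start Z0 = Sat(b) = {2, 5}, add states in Sat(~b) with every successor in Z. Z1 = {1, 2, 5}; Z2 = {0, 1, 2, 5}; fixed.
Sat(A[~b U b]) = {0, 1, 2, 5}
0 ∈ Sat(A[~b U b]) = {0, 1, 2, 5}, so the formula holds at 0.

Yes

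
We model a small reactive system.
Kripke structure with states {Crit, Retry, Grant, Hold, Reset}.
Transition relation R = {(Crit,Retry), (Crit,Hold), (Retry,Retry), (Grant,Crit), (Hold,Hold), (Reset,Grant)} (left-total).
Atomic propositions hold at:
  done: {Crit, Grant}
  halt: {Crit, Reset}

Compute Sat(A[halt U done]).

{Crit, Grant, Reset}

A[halt U done]: least fixpoint, start Z0 = Sat(done) = {Crit, Grant}, add states in Sat(halt) with every successor in Z. Z1 = {Crit, Grant, Reset}; fixed.
Sat(A[halt U done]) = {Crit, Grant, Reset}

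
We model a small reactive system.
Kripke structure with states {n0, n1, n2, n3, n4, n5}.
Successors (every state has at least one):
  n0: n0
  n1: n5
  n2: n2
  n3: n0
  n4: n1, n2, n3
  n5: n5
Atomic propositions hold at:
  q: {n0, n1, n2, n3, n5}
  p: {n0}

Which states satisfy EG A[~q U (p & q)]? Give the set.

Sat(~q) = {n4}
Sat(p & q) = {n0}
A[~q U (p & q)]: least fixpoint, start Z0 = Sat((p & q)) = {n0}, add states in Sat(~q) with every successor in Z. Already a fixed point.
Sat(A[~q U (p & q)]) = {n0}
EG A[~q U (p & q)]: greatest fixpoint, start Z0 = {n0}, keep only states in Sat with some successor in Z. Already a fixed point.
Sat(EG A[~q U (p & q)]) = {n0}

{n0}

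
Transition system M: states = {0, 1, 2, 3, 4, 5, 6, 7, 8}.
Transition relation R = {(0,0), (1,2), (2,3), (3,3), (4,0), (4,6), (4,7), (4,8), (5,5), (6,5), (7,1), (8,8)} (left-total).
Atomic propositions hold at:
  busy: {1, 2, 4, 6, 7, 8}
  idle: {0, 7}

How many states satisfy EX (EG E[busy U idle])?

E[busy U idle]: least fixpoint, start Z0 = Sat(idle) = {0, 7}, add states in Sat(busy) with some successor in Z. Z1 = {0, 4, 7}; fixed.
Sat(E[busy U idle]) = {0, 4, 7}
EG E[busy U idle]: greatest fixpoint, start Z0 = {0, 4, 7}, keep only states in Sat with some successor in Z. Z1 = {0, 4}; fixed.
Sat(EG E[busy U idle]) = {0, 4}
Sat(EX (EG E[busy U idle])) = {s : some successor in {0, 4}} = {0, 4}
|Sat(EX (EG E[busy U idle]))| = |{0, 4}| = 2.

2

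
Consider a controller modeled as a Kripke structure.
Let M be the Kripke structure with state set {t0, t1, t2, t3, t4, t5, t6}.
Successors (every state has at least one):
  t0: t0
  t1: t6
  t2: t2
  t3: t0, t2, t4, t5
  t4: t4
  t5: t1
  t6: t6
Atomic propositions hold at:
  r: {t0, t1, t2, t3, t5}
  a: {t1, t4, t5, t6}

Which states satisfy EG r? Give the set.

EG r: greatest fixpoint, start Z0 = {t0, t1, t2, t3, t5}, keep only states in Sat with some successor in Z. Z1 = {t0, t2, t3, t5}; Z2 = {t0, t2, t3}; fixed.
Sat(EG r) = {t0, t2, t3}

{t0, t2, t3}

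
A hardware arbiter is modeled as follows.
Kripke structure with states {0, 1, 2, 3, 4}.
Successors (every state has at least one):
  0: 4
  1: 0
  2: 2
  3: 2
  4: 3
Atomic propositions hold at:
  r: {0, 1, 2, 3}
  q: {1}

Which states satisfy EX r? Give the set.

Sat(EX r) = {s : some successor in {0, 1, 2, 3}} = {1, 2, 3, 4}

{1, 2, 3, 4}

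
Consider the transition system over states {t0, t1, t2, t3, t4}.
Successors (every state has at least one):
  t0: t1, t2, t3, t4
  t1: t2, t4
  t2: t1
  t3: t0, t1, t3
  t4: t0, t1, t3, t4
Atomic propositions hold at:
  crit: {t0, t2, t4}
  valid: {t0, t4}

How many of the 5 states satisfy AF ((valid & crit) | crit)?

Sat(valid & crit) = {t0, t4}
Sat((valid & crit) | crit) = {t0, t2, t4}
AF ((valid & crit) | crit): least fixpoint, start Z0 = {t0, t2, t4}, add states with every successor in Z. Z1 = {t0, t1, t2, t4}; fixed.
Sat(AF ((valid & crit) | crit)) = {t0, t1, t2, t4}
|Sat(AF ((valid & crit) | crit))| = |{t0, t1, t2, t4}| = 4.

4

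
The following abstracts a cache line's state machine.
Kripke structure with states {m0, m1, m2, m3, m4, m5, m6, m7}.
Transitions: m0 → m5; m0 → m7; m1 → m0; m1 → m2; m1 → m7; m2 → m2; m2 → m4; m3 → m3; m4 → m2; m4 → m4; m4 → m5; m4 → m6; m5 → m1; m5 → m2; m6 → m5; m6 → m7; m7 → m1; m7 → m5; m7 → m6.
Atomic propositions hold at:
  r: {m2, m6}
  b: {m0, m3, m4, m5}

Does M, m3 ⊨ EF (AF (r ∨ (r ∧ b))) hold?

Sat(r ∧ b) = ∅
Sat(r ∨ (r ∧ b)) = {m2, m6}
AF (r ∨ (r ∧ b)): least fixpoint, start Z0 = {m2, m6}, add states with every successor in Z. Already a fixed point.
Sat(AF (r ∨ (r ∧ b))) = {m2, m6}
EF (AF (r ∨ (r ∧ b))): least fixpoint, start Z0 = {m2, m6}, add states with some successor in Z. Z1 = {m1, m2, m4, m5, m6, m7}; Z2 = {m0, m1, m2, m4, m5, m6, m7}; fixed.
Sat(EF (AF (r ∨ (r ∧ b)))) = {m0, m1, m2, m4, m5, m6, m7}
m3 ∉ Sat(EF (AF (r ∨ (r ∧ b)))) = {m0, m1, m2, m4, m5, m6, m7}, so the formula does not hold at m3.

No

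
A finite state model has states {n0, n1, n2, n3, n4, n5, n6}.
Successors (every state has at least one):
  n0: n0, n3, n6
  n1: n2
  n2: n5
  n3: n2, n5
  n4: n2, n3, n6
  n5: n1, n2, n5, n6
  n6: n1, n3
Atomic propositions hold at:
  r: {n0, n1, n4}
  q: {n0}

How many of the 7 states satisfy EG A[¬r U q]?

1

Sat(¬r) = {n2, n3, n5, n6}
A[¬r U q]: least fixpoint, start Z0 = Sat(q) = {n0}, add states in Sat(¬r) with every successor in Z. Already a fixed point.
Sat(A[¬r U q]) = {n0}
EG A[¬r U q]: greatest fixpoint, start Z0 = {n0}, keep only states in Sat with some successor in Z. Already a fixed point.
Sat(EG A[¬r U q]) = {n0}
|Sat(EG A[¬r U q])| = |{n0}| = 1.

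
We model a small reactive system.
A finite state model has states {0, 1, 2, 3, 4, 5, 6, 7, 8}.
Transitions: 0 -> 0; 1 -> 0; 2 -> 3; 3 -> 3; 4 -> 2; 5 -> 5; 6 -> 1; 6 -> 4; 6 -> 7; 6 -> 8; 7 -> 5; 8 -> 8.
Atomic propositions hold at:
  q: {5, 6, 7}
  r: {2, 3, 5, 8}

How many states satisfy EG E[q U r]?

E[q U r]: least fixpoint, start Z0 = Sat(r) = {2, 3, 5, 8}, add states in Sat(q) with some successor in Z. Z1 = {2, 3, 5, 6, 7, 8}; fixed.
Sat(E[q U r]) = {2, 3, 5, 6, 7, 8}
EG E[q U r]: greatest fixpoint, start Z0 = {2, 3, 5, 6, 7, 8}, keep only states in Sat with some successor in Z. Already a fixed point.
Sat(EG E[q U r]) = {2, 3, 5, 6, 7, 8}
|Sat(EG E[q U r])| = |{2, 3, 5, 6, 7, 8}| = 6.

6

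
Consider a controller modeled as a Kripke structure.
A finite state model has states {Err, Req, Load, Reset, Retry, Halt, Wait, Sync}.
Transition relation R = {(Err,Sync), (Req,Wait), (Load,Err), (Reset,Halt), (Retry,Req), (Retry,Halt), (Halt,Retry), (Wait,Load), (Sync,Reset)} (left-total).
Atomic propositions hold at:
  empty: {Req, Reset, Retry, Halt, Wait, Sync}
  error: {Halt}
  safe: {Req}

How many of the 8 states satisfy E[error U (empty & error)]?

1

Sat(empty & error) = {Halt}
E[error U (empty & error)]: least fixpoint, start Z0 = Sat((empty & error)) = {Halt}, add states in Sat(error) with some successor in Z. Already a fixed point.
Sat(E[error U (empty & error)]) = {Halt}
|Sat(E[error U (empty & error)])| = |{Halt}| = 1.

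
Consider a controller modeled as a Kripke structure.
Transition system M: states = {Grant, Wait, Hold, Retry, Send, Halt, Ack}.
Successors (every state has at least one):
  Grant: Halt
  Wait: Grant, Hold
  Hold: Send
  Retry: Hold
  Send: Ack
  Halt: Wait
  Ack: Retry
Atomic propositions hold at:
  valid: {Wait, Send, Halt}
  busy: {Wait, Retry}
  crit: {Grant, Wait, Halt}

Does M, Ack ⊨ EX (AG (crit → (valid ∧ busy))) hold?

Yes

Sat(valid ∧ busy) = {Wait}
Sat(crit → (valid ∧ busy)) = {Wait, Hold, Retry, Send, Ack}
AG (crit → (valid ∧ busy)): greatest fixpoint, start Z0 = {Wait, Hold, Retry, Send, Ack}, keep only states in Sat with every successor in Z. Z1 = {Hold, Retry, Send, Ack}; fixed.
Sat(AG (crit → (valid ∧ busy))) = {Hold, Retry, Send, Ack}
Sat(EX (AG (crit → (valid ∧ busy)))) = {s : some successor in {Hold, Retry, Send, Ack}} = {Wait, Hold, Retry, Send, Ack}
Ack ∈ Sat(EX (AG (crit → (valid ∧ busy)))) = {Wait, Hold, Retry, Send, Ack}, so the formula holds at Ack.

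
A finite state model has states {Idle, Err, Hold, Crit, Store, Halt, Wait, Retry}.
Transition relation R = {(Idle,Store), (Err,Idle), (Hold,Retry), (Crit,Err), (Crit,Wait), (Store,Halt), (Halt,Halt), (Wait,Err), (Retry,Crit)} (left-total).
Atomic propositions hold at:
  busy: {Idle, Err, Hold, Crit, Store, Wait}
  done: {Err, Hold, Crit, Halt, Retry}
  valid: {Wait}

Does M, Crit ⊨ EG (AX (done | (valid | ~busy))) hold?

No

Sat(~busy) = {Halt, Retry}
Sat(valid | ~busy) = {Halt, Wait, Retry}
Sat(done | (valid | ~busy)) = {Err, Hold, Crit, Halt, Wait, Retry}
Sat(AX (done | (valid | ~busy))) = {s : every successor in {Err, Hold, Crit, Halt, Wait, Retry}} = {Hold, Crit, Store, Halt, Wait, Retry}
EG (AX (done | (valid | ~busy))): greatest fixpoint, start Z0 = {Hold, Crit, Store, Halt, Wait, Retry}, keep only states in Sat with some successor in Z. Z1 = {Hold, Crit, Store, Halt, Retry}; Z2 = {Hold, Store, Halt, Retry}; Z3 = {Hold, Store, Halt}; Z4 = {Store, Halt}; fixed.
Sat(EG (AX (done | (valid | ~busy)))) = {Store, Halt}
Crit ∉ Sat(EG (AX (done | (valid | ~busy)))) = {Store, Halt}, so the formula does not hold at Crit.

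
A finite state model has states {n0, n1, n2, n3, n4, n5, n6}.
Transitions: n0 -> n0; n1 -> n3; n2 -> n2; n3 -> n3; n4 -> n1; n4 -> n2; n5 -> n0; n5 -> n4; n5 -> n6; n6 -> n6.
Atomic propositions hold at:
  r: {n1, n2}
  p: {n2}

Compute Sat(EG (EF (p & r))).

Sat(p & r) = {n2}
EF (p & r): least fixpoint, start Z0 = {n2}, add states with some successor in Z. Z1 = {n2, n4}; Z2 = {n2, n4, n5}; fixed.
Sat(EF (p & r)) = {n2, n4, n5}
EG (EF (p & r)): greatest fixpoint, start Z0 = {n2, n4, n5}, keep only states in Sat with some successor in Z. Already a fixed point.
Sat(EG (EF (p & r))) = {n2, n4, n5}

{n2, n4, n5}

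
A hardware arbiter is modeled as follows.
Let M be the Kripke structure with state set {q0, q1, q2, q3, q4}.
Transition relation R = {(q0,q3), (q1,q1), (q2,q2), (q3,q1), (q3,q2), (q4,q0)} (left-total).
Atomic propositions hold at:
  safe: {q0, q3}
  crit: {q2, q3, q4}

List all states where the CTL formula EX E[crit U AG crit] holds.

AG crit: greatest fixpoint, start Z0 = {q2, q3, q4}, keep only states in Sat with every successor in Z. Z1 = {q2}; fixed.
Sat(AG crit) = {q2}
E[crit U AG crit]: least fixpoint, start Z0 = Sat(AG crit) = {q2}, add states in Sat(crit) with some successor in Z. Z1 = {q2, q3}; fixed.
Sat(E[crit U AG crit]) = {q2, q3}
Sat(EX E[crit U AG crit]) = {s : some successor in {q2, q3}} = {q0, q2, q3}

{q0, q2, q3}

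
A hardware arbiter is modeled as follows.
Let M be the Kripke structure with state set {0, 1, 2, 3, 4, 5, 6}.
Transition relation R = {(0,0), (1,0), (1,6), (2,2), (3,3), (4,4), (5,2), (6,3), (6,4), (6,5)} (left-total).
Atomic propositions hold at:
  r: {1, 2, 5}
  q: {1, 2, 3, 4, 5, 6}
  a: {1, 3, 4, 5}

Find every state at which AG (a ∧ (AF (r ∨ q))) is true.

{3, 4}

Sat(r ∨ q) = {1, 2, 3, 4, 5, 6}
AF (r ∨ q): least fixpoint, start Z0 = {1, 2, 3, 4, 5, 6}, add states with every successor in Z. Already a fixed point.
Sat(AF (r ∨ q)) = {1, 2, 3, 4, 5, 6}
Sat(a ∧ (AF (r ∨ q))) = {1, 3, 4, 5}
AG (a ∧ (AF (r ∨ q))): greatest fixpoint, start Z0 = {1, 3, 4, 5}, keep only states in Sat with every successor in Z. Z1 = {3, 4}; fixed.
Sat(AG (a ∧ (AF (r ∨ q)))) = {3, 4}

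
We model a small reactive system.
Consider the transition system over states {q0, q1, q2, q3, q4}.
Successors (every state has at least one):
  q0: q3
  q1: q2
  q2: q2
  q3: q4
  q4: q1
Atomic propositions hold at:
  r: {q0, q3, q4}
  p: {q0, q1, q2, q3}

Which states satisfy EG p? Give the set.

{q1, q2}

EG p: greatest fixpoint, start Z0 = {q0, q1, q2, q3}, keep only states in Sat with some successor in Z. Z1 = {q0, q1, q2}; Z2 = {q1, q2}; fixed.
Sat(EG p) = {q1, q2}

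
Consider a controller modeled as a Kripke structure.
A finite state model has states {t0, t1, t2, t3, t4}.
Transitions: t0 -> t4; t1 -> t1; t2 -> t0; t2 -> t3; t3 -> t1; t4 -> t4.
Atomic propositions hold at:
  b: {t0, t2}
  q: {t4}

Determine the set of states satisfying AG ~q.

{t1, t3}

Sat(~q) = {t0, t1, t2, t3}
AG ~q: greatest fixpoint, start Z0 = {t0, t1, t2, t3}, keep only states in Sat with every successor in Z. Z1 = {t1, t2, t3}; Z2 = {t1, t3}; fixed.
Sat(AG ~q) = {t1, t3}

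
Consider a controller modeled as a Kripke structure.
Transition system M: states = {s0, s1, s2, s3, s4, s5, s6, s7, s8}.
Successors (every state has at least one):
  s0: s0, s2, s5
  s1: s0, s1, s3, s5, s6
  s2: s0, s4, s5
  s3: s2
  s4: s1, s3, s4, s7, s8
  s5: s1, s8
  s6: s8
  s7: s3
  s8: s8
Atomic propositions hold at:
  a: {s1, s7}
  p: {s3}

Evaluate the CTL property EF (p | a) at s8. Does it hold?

Sat(p | a) = {s1, s3, s7}
EF (p | a): least fixpoint, start Z0 = {s1, s3, s7}, add states with some successor in Z. Z1 = {s1, s3, s4, s5, s7}; Z2 = {s0, s1, s2, s3, s4, s5, s7}; fixed.
Sat(EF (p | a)) = {s0, s1, s2, s3, s4, s5, s7}
s8 ∉ Sat(EF (p | a)) = {s0, s1, s2, s3, s4, s5, s7}, so the formula does not hold at s8.

No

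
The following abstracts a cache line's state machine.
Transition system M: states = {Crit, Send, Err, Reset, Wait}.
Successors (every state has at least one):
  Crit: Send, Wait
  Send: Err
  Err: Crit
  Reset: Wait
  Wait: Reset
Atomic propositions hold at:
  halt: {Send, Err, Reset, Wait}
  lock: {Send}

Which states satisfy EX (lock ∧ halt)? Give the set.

Sat(lock ∧ halt) = {Send}
Sat(EX (lock ∧ halt)) = {s : some successor in {Send}} = {Crit}

{Crit}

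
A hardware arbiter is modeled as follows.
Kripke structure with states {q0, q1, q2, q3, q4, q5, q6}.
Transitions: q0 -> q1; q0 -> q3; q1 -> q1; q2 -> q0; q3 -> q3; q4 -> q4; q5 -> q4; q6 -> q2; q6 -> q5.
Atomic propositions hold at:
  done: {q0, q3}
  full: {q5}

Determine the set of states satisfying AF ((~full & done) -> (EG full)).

Sat(~full) = {q0, q1, q2, q3, q4, q6}
Sat(~full & done) = {q0, q3}
EG full: greatest fixpoint, start Z0 = {q5}, keep only states in Sat with some successor in Z. Z1 = ∅; fixed.
Sat(EG full) = ∅
Sat((~full & done) -> (EG full)) = {q1, q2, q4, q5, q6}
AF ((~full & done) -> (EG full)): least fixpoint, start Z0 = {q1, q2, q4, q5, q6}, add states with every successor in Z. Already a fixed point.
Sat(AF ((~full & done) -> (EG full))) = {q1, q2, q4, q5, q6}

{q1, q2, q4, q5, q6}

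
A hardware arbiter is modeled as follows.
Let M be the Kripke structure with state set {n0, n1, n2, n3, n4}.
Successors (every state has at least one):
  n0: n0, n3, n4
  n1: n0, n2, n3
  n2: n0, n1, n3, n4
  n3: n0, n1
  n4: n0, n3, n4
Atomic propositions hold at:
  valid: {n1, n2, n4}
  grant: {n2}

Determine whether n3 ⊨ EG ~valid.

Sat(~valid) = {n0, n3}
EG ~valid: greatest fixpoint, start Z0 = {n0, n3}, keep only states in Sat with some successor in Z. Already a fixed point.
Sat(EG ~valid) = {n0, n3}
n3 ∈ Sat(EG ~valid) = {n0, n3}, so the formula holds at n3.

Yes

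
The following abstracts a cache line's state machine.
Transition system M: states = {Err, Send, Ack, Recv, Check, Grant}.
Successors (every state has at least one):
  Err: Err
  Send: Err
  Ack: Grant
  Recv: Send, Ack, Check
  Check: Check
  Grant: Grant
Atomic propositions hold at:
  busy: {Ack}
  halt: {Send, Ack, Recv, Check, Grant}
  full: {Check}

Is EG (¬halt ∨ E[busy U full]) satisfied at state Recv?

No

Sat(¬halt) = {Err}
E[busy U full]: least fixpoint, start Z0 = Sat(full) = {Check}, add states in Sat(busy) with some successor in Z. Already a fixed point.
Sat(E[busy U full]) = {Check}
Sat(¬halt ∨ E[busy U full]) = {Err, Check}
EG (¬halt ∨ E[busy U full]): greatest fixpoint, start Z0 = {Err, Check}, keep only states in Sat with some successor in Z. Already a fixed point.
Sat(EG (¬halt ∨ E[busy U full])) = {Err, Check}
Recv ∉ Sat(EG (¬halt ∨ E[busy U full])) = {Err, Check}, so the formula does not hold at Recv.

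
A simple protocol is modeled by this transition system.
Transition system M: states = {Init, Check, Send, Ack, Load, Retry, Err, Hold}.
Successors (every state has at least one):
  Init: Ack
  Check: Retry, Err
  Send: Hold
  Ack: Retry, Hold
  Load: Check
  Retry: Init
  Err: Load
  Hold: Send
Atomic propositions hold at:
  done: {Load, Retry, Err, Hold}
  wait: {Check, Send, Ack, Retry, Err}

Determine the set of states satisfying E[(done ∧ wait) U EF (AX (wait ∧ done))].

Sat(done ∧ wait) = {Retry, Err}
Sat(wait ∧ done) = {Retry, Err}
Sat(AX (wait ∧ done)) = {s : every successor in {Retry, Err}} = {Check}
EF (AX (wait ∧ done)): least fixpoint, start Z0 = {Check}, add states with some successor in Z. Z1 = {Check, Load}; Z2 = {Check, Load, Err}; fixed.
Sat(EF (AX (wait ∧ done))) = {Check, Load, Err}
E[(done ∧ wait) U EF (AX (wait ∧ done))]: least fixpoint, start Z0 = Sat(EF (AX (wait ∧ done))) = {Check, Load, Err}, add states in Sat(done ∧ wait) with some successor in Z. Already a fixed point.
Sat(E[(done ∧ wait) U EF (AX (wait ∧ done))]) = {Check, Load, Err}

{Check, Load, Err}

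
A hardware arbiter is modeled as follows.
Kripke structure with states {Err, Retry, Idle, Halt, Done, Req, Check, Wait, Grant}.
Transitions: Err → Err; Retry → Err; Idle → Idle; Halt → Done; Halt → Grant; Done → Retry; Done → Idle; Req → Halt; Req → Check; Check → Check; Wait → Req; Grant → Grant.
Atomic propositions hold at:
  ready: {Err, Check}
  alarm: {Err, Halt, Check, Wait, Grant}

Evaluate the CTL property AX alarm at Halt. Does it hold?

No

Sat(AX alarm) = {s : every successor in {Err, Halt, Check, Wait, Grant}} = {Err, Retry, Req, Check, Grant}
Halt ∉ Sat(AX alarm) = {Err, Retry, Req, Check, Grant}, so the formula does not hold at Halt.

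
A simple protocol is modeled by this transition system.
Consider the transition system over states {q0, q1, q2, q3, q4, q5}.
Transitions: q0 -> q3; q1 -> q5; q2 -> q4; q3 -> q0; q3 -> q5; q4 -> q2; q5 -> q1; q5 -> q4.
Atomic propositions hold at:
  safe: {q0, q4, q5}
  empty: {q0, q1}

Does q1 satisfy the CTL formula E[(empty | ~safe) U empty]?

Yes

Sat(~safe) = {q1, q2, q3}
Sat(empty | ~safe) = {q0, q1, q2, q3}
E[(empty | ~safe) U empty]: least fixpoint, start Z0 = Sat(empty) = {q0, q1}, add states in Sat(empty | ~safe) with some successor in Z. Z1 = {q0, q1, q3}; fixed.
Sat(E[(empty | ~safe) U empty]) = {q0, q1, q3}
q1 ∈ Sat(E[(empty | ~safe) U empty]) = {q0, q1, q3}, so the formula holds at q1.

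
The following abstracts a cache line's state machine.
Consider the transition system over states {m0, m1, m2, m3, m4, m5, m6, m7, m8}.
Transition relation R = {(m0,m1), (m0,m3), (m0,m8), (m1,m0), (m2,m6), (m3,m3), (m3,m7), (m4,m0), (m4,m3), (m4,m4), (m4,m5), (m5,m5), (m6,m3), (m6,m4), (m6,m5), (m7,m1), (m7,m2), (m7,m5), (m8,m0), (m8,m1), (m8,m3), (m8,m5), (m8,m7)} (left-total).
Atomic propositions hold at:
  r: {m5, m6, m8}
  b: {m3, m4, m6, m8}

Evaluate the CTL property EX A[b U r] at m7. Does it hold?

Yes

A[b U r]: least fixpoint, start Z0 = Sat(r) = {m5, m6, m8}, add states in Sat(b) with every successor in Z. Already a fixed point.
Sat(A[b U r]) = {m5, m6, m8}
Sat(EX A[b U r]) = {s : some successor in {m5, m6, m8}} = {m0, m2, m4, m5, m6, m7, m8}
m7 ∈ Sat(EX A[b U r]) = {m0, m2, m4, m5, m6, m7, m8}, so the formula holds at m7.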